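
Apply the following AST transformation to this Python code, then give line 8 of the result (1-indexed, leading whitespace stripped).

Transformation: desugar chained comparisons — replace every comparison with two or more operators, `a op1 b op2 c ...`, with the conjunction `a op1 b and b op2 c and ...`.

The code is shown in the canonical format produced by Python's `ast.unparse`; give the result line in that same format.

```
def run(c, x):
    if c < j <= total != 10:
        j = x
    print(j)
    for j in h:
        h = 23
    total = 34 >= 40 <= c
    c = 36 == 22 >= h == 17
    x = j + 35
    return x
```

Transformed code:
def run(c, x):
    if c < j and j <= total and (total != 10):
        j = x
    print(j)
    for j in h:
        h = 23
    total = 34 >= 40 and 40 <= c
    c = 36 == 22 and 22 >= h and (h == 17)
    x = j + 35
    return x

c = 36 == 22 and 22 >= h and (h == 17)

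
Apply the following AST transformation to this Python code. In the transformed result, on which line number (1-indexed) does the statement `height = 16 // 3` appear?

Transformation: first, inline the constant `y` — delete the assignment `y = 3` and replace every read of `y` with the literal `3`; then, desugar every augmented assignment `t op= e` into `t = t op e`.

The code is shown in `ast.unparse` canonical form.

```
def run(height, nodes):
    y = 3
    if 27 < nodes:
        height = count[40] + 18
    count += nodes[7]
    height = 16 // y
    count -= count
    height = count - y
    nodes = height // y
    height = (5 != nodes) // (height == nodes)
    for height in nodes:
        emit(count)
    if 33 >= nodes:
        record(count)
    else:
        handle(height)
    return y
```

5

Transformed code:
def run(height, nodes):
    if 27 < nodes:
        height = count[40] + 18
    count = count + nodes[7]
    height = 16 // 3
    count = count - count
    height = count - 3
    nodes = height // 3
    height = (5 != nodes) // (height == nodes)
    for height in nodes:
        emit(count)
    if 33 >= nodes:
        record(count)
    else:
        handle(height)
    return 3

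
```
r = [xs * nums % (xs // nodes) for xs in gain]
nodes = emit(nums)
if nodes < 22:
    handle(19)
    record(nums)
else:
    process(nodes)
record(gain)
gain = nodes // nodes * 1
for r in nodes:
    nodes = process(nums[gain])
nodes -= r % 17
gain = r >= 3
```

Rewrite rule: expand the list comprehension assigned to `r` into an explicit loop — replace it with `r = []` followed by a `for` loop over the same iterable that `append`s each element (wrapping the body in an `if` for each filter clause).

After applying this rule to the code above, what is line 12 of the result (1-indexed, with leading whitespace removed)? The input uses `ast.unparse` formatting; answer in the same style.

Transformed code:
r = []
for xs in gain:
    r.append(xs * nums % (xs // nodes))
nodes = emit(nums)
if nodes < 22:
    handle(19)
    record(nums)
else:
    process(nodes)
record(gain)
gain = nodes // nodes * 1
for r in nodes:
    nodes = process(nums[gain])
nodes -= r % 17
gain = r >= 3

for r in nodes:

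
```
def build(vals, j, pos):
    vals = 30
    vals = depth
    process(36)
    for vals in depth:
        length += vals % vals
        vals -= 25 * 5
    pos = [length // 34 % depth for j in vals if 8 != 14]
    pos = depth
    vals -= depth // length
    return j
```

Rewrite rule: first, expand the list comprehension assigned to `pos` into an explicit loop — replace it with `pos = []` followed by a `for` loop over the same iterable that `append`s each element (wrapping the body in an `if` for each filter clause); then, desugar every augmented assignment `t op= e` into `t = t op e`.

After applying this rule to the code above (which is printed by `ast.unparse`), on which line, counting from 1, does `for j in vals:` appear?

Transformed code:
def build(vals, j, pos):
    vals = 30
    vals = depth
    process(36)
    for vals in depth:
        length = length + vals % vals
        vals = vals - 25 * 5
    pos = []
    for j in vals:
        if 8 != 14:
            pos.append(length // 34 % depth)
    pos = depth
    vals = vals - depth // length
    return j

9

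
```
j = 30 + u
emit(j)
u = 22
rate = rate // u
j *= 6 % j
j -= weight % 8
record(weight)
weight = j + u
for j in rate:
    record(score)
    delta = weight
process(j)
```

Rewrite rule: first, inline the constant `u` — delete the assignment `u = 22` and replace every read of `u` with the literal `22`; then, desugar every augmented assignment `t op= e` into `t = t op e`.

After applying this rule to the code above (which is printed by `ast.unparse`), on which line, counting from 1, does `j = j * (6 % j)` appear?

4

Transformed code:
j = 30 + 22
emit(j)
rate = rate // 22
j = j * (6 % j)
j = j - weight % 8
record(weight)
weight = j + 22
for j in rate:
    record(score)
    delta = weight
process(j)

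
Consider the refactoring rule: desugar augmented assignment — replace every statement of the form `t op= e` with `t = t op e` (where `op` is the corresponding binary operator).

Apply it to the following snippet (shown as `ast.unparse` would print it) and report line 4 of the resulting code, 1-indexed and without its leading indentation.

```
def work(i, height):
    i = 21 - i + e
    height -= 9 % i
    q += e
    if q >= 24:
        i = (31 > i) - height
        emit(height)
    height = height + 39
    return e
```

q = q + e

Transformed code:
def work(i, height):
    i = 21 - i + e
    height = height - 9 % i
    q = q + e
    if q >= 24:
        i = (31 > i) - height
        emit(height)
    height = height + 39
    return e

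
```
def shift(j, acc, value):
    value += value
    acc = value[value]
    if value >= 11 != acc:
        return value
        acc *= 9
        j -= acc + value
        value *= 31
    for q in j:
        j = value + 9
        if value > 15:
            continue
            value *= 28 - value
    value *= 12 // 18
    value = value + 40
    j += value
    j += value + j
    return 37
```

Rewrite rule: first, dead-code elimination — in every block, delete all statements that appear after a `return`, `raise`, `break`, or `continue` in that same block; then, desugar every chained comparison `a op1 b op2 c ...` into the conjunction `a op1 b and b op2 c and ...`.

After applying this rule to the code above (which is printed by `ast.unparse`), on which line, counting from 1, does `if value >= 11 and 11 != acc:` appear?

4

Transformed code:
def shift(j, acc, value):
    value += value
    acc = value[value]
    if value >= 11 and 11 != acc:
        return value
    for q in j:
        j = value + 9
        if value > 15:
            continue
    value *= 12 // 18
    value = value + 40
    j += value
    j += value + j
    return 37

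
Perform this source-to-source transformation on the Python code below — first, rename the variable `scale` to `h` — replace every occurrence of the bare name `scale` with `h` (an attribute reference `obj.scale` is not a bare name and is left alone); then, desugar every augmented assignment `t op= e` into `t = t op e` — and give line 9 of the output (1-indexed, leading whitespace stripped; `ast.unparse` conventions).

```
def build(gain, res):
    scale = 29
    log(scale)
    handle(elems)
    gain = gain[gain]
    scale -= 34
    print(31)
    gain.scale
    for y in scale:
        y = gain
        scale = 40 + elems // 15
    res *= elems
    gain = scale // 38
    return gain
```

Transformed code:
def build(gain, res):
    h = 29
    log(h)
    handle(elems)
    gain = gain[gain]
    h = h - 34
    print(31)
    gain.scale
    for y in h:
        y = gain
        h = 40 + elems // 15
    res = res * elems
    gain = h // 38
    return gain

for y in h:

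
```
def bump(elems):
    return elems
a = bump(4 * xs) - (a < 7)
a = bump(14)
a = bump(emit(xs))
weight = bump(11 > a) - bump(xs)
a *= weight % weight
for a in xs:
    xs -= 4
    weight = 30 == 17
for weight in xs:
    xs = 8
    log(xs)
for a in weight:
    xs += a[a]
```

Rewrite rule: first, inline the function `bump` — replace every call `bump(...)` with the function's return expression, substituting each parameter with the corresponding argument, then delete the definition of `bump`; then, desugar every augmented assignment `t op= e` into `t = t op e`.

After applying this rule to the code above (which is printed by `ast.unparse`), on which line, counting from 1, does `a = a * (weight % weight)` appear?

Transformed code:
a = 4 * xs - (a < 7)
a = 14
a = emit(xs)
weight = (11 > a) - xs
a = a * (weight % weight)
for a in xs:
    xs = xs - 4
    weight = 30 == 17
for weight in xs:
    xs = 8
    log(xs)
for a in weight:
    xs = xs + a[a]

5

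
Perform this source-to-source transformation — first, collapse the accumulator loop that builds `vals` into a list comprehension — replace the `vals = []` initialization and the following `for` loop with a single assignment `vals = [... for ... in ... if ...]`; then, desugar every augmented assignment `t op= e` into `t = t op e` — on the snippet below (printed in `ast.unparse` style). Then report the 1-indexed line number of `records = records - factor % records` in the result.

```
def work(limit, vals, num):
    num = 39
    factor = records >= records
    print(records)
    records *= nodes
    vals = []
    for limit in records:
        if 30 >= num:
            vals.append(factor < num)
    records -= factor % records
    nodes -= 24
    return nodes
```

Transformed code:
def work(limit, vals, num):
    num = 39
    factor = records >= records
    print(records)
    records = records * nodes
    vals = [factor < num for limit in records if 30 >= num]
    records = records - factor % records
    nodes = nodes - 24
    return nodes

7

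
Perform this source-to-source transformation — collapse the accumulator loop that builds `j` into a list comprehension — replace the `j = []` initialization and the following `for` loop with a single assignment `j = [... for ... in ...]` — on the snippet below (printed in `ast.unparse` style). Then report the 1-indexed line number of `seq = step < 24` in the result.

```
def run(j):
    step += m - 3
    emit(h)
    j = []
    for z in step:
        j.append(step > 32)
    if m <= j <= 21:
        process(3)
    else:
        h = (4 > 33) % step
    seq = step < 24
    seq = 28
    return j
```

9

Transformed code:
def run(j):
    step += m - 3
    emit(h)
    j = [step > 32 for z in step]
    if m <= j <= 21:
        process(3)
    else:
        h = (4 > 33) % step
    seq = step < 24
    seq = 28
    return j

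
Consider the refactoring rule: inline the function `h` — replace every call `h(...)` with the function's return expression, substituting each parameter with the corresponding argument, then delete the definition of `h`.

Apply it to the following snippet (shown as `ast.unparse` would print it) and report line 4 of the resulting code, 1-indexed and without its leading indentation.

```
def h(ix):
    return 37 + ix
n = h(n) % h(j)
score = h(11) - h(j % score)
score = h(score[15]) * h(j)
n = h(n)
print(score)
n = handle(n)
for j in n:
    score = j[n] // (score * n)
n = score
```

Transformed code:
n = (37 + n) % (37 + j)
score = 37 + 11 - (37 + j % score)
score = (37 + score[15]) * (37 + j)
n = 37 + n
print(score)
n = handle(n)
for j in n:
    score = j[n] // (score * n)
n = score

n = 37 + n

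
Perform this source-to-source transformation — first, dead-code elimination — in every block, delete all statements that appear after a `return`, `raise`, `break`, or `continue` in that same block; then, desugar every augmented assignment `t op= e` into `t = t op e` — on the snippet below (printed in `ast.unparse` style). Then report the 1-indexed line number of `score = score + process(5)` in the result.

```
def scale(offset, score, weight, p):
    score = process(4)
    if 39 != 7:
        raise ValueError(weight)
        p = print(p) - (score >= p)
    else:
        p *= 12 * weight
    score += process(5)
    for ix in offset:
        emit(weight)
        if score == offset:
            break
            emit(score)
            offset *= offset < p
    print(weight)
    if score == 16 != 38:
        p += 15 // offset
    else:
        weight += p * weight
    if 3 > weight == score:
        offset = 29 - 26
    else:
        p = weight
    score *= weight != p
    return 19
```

Transformed code:
def scale(offset, score, weight, p):
    score = process(4)
    if 39 != 7:
        raise ValueError(weight)
    else:
        p = p * (12 * weight)
    score = score + process(5)
    for ix in offset:
        emit(weight)
        if score == offset:
            break
    print(weight)
    if score == 16 != 38:
        p = p + 15 // offset
    else:
        weight = weight + p * weight
    if 3 > weight == score:
        offset = 29 - 26
    else:
        p = weight
    score = score * (weight != p)
    return 19

7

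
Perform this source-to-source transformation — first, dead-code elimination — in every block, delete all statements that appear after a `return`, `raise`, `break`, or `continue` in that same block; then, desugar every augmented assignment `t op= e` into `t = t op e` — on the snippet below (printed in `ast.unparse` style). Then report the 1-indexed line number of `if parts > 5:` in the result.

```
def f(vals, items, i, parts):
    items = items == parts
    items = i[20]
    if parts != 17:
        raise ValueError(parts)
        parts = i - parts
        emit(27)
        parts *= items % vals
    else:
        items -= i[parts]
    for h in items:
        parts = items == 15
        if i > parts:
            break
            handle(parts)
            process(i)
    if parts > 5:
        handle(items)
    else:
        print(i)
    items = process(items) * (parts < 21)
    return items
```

Transformed code:
def f(vals, items, i, parts):
    items = items == parts
    items = i[20]
    if parts != 17:
        raise ValueError(parts)
    else:
        items = items - i[parts]
    for h in items:
        parts = items == 15
        if i > parts:
            break
    if parts > 5:
        handle(items)
    else:
        print(i)
    items = process(items) * (parts < 21)
    return items

12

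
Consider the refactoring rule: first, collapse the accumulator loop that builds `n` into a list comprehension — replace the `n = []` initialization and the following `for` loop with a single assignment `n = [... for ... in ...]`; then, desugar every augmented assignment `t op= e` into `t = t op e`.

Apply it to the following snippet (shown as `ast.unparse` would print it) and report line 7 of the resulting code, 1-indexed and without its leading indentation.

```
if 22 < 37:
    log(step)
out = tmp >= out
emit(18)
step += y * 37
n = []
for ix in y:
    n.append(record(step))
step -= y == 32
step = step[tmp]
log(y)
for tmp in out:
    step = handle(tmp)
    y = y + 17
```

step = step - (y == 32)

Transformed code:
if 22 < 37:
    log(step)
out = tmp >= out
emit(18)
step = step + y * 37
n = [record(step) for ix in y]
step = step - (y == 32)
step = step[tmp]
log(y)
for tmp in out:
    step = handle(tmp)
    y = y + 17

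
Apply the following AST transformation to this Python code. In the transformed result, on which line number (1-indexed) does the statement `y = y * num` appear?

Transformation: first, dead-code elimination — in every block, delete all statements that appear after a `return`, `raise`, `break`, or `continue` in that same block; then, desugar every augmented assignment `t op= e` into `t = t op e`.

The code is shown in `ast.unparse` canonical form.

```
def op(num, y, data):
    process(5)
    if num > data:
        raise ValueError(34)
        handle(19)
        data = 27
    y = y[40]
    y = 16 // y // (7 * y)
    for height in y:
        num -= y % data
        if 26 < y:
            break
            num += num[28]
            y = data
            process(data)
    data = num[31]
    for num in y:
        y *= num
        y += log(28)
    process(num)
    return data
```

Transformed code:
def op(num, y, data):
    process(5)
    if num > data:
        raise ValueError(34)
    y = y[40]
    y = 16 // y // (7 * y)
    for height in y:
        num = num - y % data
        if 26 < y:
            break
    data = num[31]
    for num in y:
        y = y * num
        y = y + log(28)
    process(num)
    return data

13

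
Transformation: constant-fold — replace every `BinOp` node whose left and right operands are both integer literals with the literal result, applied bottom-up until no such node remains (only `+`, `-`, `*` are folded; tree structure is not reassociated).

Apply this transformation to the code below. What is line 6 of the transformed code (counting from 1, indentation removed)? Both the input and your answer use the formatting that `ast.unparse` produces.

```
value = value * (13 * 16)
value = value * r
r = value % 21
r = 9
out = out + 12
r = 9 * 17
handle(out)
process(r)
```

Transformed code:
value = value * 208
value = value * r
r = value % 21
r = 9
out = out + 12
r = 153
handle(out)
process(r)

r = 153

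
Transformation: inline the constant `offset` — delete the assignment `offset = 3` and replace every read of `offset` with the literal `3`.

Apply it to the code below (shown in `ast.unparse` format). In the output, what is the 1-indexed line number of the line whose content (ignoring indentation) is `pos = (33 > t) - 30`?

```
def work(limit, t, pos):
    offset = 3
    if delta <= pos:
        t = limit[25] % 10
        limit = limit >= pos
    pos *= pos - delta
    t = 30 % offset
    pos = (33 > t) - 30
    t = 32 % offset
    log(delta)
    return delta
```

Transformed code:
def work(limit, t, pos):
    if delta <= pos:
        t = limit[25] % 10
        limit = limit >= pos
    pos *= pos - delta
    t = 30 % 3
    pos = (33 > t) - 30
    t = 32 % 3
    log(delta)
    return delta

7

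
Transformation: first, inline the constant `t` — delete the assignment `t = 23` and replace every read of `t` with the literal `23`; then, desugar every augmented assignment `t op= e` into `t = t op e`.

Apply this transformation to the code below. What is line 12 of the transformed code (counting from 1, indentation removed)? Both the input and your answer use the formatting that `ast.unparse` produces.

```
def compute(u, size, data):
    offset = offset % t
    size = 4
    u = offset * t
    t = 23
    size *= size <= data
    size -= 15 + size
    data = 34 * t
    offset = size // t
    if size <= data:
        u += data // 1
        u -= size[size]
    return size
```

Transformed code:
def compute(u, size, data):
    offset = offset % 23
    size = 4
    u = offset * 23
    size = size * (size <= data)
    size = size - (15 + size)
    data = 34 * 23
    offset = size // 23
    if size <= data:
        u = u + data // 1
        u = u - size[size]
    return size

return size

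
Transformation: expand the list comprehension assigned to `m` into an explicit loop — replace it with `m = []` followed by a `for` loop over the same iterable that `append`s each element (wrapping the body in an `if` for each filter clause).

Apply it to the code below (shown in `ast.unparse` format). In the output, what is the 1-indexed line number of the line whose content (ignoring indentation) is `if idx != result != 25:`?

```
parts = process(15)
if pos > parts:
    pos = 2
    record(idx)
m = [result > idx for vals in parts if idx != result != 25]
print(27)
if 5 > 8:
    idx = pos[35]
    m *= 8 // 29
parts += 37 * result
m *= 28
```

7

Transformed code:
parts = process(15)
if pos > parts:
    pos = 2
    record(idx)
m = []
for vals in parts:
    if idx != result != 25:
        m.append(result > idx)
print(27)
if 5 > 8:
    idx = pos[35]
    m *= 8 // 29
parts += 37 * result
m *= 28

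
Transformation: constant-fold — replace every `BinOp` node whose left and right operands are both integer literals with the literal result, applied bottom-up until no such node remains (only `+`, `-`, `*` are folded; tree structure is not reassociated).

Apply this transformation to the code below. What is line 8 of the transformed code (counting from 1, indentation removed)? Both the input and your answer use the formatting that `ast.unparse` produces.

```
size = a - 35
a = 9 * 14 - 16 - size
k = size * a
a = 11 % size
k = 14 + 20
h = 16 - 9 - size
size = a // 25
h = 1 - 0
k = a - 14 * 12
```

h = 1

Transformed code:
size = a - 35
a = 110 - size
k = size * a
a = 11 % size
k = 34
h = 7 - size
size = a // 25
h = 1
k = a - 168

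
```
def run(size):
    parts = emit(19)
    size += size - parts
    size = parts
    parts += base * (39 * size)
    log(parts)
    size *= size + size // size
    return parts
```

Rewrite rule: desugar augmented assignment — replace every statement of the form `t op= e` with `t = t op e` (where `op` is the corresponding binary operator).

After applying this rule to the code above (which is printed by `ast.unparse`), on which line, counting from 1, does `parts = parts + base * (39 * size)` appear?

5

Transformed code:
def run(size):
    parts = emit(19)
    size = size + (size - parts)
    size = parts
    parts = parts + base * (39 * size)
    log(parts)
    size = size * (size + size // size)
    return parts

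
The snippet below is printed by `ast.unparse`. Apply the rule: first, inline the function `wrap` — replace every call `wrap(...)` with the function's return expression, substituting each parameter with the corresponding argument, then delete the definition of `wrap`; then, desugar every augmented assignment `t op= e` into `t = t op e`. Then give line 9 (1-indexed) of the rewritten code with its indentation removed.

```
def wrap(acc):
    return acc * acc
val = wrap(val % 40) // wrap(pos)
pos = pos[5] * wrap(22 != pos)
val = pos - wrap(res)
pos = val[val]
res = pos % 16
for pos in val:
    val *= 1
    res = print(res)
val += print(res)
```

Transformed code:
val = val % 40 * (val % 40) // (pos * pos)
pos = pos[5] * ((22 != pos) * (22 != pos))
val = pos - res * res
pos = val[val]
res = pos % 16
for pos in val:
    val = val * 1
    res = print(res)
val = val + print(res)

val = val + print(res)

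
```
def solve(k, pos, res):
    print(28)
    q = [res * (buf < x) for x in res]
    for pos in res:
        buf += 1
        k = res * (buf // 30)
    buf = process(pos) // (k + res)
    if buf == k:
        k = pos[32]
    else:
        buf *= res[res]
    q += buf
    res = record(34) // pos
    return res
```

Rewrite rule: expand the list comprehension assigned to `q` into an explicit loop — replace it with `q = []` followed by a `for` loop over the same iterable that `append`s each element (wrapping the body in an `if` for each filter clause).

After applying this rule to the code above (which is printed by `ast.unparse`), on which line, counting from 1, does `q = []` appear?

Transformed code:
def solve(k, pos, res):
    print(28)
    q = []
    for x in res:
        q.append(res * (buf < x))
    for pos in res:
        buf += 1
        k = res * (buf // 30)
    buf = process(pos) // (k + res)
    if buf == k:
        k = pos[32]
    else:
        buf *= res[res]
    q += buf
    res = record(34) // pos
    return res

3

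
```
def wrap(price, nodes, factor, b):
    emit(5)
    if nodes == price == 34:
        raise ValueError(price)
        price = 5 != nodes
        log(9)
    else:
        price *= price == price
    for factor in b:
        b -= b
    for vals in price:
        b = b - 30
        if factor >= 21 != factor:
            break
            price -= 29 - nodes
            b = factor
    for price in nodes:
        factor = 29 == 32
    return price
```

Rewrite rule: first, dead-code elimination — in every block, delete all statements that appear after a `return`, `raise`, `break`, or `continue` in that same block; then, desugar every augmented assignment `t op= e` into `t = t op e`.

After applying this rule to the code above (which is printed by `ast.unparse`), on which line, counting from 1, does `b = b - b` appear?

Transformed code:
def wrap(price, nodes, factor, b):
    emit(5)
    if nodes == price == 34:
        raise ValueError(price)
    else:
        price = price * (price == price)
    for factor in b:
        b = b - b
    for vals in price:
        b = b - 30
        if factor >= 21 != factor:
            break
    for price in nodes:
        factor = 29 == 32
    return price

8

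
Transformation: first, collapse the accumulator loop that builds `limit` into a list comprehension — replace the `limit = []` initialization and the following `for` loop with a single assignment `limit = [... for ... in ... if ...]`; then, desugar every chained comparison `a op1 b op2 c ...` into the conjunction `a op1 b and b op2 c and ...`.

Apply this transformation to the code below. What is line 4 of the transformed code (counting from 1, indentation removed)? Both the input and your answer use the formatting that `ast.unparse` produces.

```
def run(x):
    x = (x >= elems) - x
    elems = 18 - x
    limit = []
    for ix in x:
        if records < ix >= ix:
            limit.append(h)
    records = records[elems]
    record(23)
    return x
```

limit = [h for ix in x if records < ix and ix >= ix]

Transformed code:
def run(x):
    x = (x >= elems) - x
    elems = 18 - x
    limit = [h for ix in x if records < ix and ix >= ix]
    records = records[elems]
    record(23)
    return x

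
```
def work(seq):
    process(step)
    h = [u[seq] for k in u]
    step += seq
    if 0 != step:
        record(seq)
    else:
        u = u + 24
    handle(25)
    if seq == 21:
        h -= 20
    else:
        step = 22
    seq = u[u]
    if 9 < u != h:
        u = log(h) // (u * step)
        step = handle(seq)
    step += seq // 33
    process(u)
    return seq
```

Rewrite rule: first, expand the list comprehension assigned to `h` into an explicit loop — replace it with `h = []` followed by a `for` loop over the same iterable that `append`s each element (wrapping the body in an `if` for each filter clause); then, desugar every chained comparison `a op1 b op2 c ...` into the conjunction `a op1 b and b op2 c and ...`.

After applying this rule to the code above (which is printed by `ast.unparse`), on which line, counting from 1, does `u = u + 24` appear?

Transformed code:
def work(seq):
    process(step)
    h = []
    for k in u:
        h.append(u[seq])
    step += seq
    if 0 != step:
        record(seq)
    else:
        u = u + 24
    handle(25)
    if seq == 21:
        h -= 20
    else:
        step = 22
    seq = u[u]
    if 9 < u and u != h:
        u = log(h) // (u * step)
        step = handle(seq)
    step += seq // 33
    process(u)
    return seq

10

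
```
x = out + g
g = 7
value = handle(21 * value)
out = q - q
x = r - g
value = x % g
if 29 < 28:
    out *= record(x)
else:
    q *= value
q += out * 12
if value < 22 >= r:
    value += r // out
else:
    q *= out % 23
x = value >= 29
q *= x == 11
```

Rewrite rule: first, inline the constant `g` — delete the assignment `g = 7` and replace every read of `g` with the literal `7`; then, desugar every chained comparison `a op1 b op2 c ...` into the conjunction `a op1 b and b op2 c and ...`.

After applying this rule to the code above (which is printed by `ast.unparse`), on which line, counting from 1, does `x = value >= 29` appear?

15

Transformed code:
x = out + 7
value = handle(21 * value)
out = q - q
x = r - 7
value = x % 7
if 29 < 28:
    out *= record(x)
else:
    q *= value
q += out * 12
if value < 22 and 22 >= r:
    value += r // out
else:
    q *= out % 23
x = value >= 29
q *= x == 11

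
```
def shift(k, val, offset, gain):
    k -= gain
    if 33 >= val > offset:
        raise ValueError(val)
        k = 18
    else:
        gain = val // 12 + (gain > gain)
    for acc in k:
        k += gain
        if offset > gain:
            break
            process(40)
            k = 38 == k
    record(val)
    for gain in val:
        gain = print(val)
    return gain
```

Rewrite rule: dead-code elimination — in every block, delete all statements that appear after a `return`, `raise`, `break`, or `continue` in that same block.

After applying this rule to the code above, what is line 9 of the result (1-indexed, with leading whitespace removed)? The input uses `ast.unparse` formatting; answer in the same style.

Transformed code:
def shift(k, val, offset, gain):
    k -= gain
    if 33 >= val > offset:
        raise ValueError(val)
    else:
        gain = val // 12 + (gain > gain)
    for acc in k:
        k += gain
        if offset > gain:
            break
    record(val)
    for gain in val:
        gain = print(val)
    return gain

if offset > gain:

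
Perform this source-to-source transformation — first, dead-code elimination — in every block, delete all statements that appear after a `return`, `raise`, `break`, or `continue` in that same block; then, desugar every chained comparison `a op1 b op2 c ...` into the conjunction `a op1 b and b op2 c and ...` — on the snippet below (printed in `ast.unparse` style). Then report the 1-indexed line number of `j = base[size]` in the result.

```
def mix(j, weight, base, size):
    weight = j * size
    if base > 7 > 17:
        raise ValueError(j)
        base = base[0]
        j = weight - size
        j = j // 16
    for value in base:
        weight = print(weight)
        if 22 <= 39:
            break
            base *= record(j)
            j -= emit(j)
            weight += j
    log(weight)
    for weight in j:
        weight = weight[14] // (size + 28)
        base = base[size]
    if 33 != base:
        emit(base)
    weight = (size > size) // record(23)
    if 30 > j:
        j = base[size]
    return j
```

17

Transformed code:
def mix(j, weight, base, size):
    weight = j * size
    if base > 7 and 7 > 17:
        raise ValueError(j)
    for value in base:
        weight = print(weight)
        if 22 <= 39:
            break
    log(weight)
    for weight in j:
        weight = weight[14] // (size + 28)
        base = base[size]
    if 33 != base:
        emit(base)
    weight = (size > size) // record(23)
    if 30 > j:
        j = base[size]
    return j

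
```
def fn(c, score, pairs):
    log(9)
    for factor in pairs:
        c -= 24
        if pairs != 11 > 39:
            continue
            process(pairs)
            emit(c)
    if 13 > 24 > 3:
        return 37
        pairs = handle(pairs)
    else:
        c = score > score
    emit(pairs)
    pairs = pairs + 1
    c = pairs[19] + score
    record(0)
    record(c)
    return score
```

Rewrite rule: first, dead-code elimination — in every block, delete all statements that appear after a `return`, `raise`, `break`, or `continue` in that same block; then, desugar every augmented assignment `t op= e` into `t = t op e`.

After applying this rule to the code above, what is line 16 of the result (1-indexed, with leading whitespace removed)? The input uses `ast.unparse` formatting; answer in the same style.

return score

Transformed code:
def fn(c, score, pairs):
    log(9)
    for factor in pairs:
        c = c - 24
        if pairs != 11 > 39:
            continue
    if 13 > 24 > 3:
        return 37
    else:
        c = score > score
    emit(pairs)
    pairs = pairs + 1
    c = pairs[19] + score
    record(0)
    record(c)
    return score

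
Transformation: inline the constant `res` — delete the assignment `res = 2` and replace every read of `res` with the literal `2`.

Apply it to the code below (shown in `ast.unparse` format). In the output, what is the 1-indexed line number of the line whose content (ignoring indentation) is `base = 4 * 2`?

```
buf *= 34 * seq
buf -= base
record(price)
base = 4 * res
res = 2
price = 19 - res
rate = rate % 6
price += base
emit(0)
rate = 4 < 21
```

4

Transformed code:
buf *= 34 * seq
buf -= base
record(price)
base = 4 * 2
price = 19 - 2
rate = rate % 6
price += base
emit(0)
rate = 4 < 21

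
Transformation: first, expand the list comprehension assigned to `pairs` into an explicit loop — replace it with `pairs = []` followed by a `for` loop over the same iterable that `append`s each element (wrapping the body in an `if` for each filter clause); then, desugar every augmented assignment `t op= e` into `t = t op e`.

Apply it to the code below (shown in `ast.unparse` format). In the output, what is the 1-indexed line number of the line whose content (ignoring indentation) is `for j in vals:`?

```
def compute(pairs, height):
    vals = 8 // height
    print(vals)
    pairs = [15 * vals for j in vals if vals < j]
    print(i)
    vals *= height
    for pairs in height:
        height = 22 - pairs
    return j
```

Transformed code:
def compute(pairs, height):
    vals = 8 // height
    print(vals)
    pairs = []
    for j in vals:
        if vals < j:
            pairs.append(15 * vals)
    print(i)
    vals = vals * height
    for pairs in height:
        height = 22 - pairs
    return j

5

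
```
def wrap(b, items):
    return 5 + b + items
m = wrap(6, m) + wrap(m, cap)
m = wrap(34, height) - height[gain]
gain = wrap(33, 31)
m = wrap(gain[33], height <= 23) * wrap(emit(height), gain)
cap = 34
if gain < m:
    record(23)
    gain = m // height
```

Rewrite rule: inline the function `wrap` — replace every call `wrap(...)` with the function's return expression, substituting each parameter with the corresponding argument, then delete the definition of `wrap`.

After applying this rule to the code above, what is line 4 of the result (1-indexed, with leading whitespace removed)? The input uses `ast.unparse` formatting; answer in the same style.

Transformed code:
m = 5 + 6 + m + (5 + m + cap)
m = 5 + 34 + height - height[gain]
gain = 5 + 33 + 31
m = (5 + gain[33] + (height <= 23)) * (5 + emit(height) + gain)
cap = 34
if gain < m:
    record(23)
    gain = m // height

m = (5 + gain[33] + (height <= 23)) * (5 + emit(height) + gain)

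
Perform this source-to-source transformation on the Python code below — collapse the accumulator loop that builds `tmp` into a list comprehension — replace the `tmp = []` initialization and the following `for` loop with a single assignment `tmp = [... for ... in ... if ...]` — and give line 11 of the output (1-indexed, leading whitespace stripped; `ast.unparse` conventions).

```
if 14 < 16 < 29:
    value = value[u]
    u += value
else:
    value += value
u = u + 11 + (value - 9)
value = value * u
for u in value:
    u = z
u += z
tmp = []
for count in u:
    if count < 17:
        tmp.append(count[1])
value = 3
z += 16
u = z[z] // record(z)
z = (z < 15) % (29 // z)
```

Transformed code:
if 14 < 16 < 29:
    value = value[u]
    u += value
else:
    value += value
u = u + 11 + (value - 9)
value = value * u
for u in value:
    u = z
u += z
tmp = [count[1] for count in u if count < 17]
value = 3
z += 16
u = z[z] // record(z)
z = (z < 15) % (29 // z)

tmp = [count[1] for count in u if count < 17]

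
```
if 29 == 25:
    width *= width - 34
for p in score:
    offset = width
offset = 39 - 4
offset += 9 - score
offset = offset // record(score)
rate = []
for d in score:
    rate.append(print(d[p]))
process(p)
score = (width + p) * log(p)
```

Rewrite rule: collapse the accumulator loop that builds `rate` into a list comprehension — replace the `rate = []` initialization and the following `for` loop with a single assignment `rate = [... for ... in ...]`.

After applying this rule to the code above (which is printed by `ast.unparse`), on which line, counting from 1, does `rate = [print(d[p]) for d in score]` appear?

8

Transformed code:
if 29 == 25:
    width *= width - 34
for p in score:
    offset = width
offset = 39 - 4
offset += 9 - score
offset = offset // record(score)
rate = [print(d[p]) for d in score]
process(p)
score = (width + p) * log(p)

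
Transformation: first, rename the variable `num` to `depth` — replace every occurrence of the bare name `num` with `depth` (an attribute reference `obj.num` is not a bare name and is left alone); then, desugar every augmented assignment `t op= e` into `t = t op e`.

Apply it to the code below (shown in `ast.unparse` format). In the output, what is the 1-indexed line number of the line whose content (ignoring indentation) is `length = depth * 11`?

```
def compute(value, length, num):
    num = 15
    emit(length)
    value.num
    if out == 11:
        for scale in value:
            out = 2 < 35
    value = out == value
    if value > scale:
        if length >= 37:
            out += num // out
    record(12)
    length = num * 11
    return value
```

13

Transformed code:
def compute(value, length, depth):
    depth = 15
    emit(length)
    value.num
    if out == 11:
        for scale in value:
            out = 2 < 35
    value = out == value
    if value > scale:
        if length >= 37:
            out = out + depth // out
    record(12)
    length = depth * 11
    return value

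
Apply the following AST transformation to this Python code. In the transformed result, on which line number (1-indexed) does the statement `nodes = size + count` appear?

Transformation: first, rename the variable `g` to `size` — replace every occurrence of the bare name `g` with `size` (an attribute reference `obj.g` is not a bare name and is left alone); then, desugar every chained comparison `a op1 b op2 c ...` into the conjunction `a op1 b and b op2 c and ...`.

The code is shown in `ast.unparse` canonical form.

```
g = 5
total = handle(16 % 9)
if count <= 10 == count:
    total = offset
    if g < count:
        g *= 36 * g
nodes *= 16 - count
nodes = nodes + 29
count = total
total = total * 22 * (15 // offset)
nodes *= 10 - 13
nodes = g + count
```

Transformed code:
size = 5
total = handle(16 % 9)
if count <= 10 and 10 == count:
    total = offset
    if size < count:
        size *= 36 * size
nodes *= 16 - count
nodes = nodes + 29
count = total
total = total * 22 * (15 // offset)
nodes *= 10 - 13
nodes = size + count

12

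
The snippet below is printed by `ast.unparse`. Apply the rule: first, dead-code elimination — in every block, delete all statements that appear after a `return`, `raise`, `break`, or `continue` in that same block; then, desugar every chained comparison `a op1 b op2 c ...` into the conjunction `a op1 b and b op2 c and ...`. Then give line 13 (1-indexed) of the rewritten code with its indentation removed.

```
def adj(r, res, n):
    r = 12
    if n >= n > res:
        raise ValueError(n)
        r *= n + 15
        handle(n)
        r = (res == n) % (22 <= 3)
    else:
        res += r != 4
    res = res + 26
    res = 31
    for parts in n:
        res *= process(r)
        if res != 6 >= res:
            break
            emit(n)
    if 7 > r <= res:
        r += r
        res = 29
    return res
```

Transformed code:
def adj(r, res, n):
    r = 12
    if n >= n and n > res:
        raise ValueError(n)
    else:
        res += r != 4
    res = res + 26
    res = 31
    for parts in n:
        res *= process(r)
        if res != 6 and 6 >= res:
            break
    if 7 > r and r <= res:
        r += r
        res = 29
    return res

if 7 > r and r <= res:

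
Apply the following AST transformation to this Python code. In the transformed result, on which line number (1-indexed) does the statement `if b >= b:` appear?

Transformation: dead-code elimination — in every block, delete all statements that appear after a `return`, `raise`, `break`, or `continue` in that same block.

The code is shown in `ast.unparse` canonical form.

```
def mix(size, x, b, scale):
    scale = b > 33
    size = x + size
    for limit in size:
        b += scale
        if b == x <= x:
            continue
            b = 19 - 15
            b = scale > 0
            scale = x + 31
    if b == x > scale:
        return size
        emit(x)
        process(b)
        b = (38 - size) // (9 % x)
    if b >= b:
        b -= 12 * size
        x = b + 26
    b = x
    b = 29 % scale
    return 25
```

10

Transformed code:
def mix(size, x, b, scale):
    scale = b > 33
    size = x + size
    for limit in size:
        b += scale
        if b == x <= x:
            continue
    if b == x > scale:
        return size
    if b >= b:
        b -= 12 * size
        x = b + 26
    b = x
    b = 29 % scale
    return 25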